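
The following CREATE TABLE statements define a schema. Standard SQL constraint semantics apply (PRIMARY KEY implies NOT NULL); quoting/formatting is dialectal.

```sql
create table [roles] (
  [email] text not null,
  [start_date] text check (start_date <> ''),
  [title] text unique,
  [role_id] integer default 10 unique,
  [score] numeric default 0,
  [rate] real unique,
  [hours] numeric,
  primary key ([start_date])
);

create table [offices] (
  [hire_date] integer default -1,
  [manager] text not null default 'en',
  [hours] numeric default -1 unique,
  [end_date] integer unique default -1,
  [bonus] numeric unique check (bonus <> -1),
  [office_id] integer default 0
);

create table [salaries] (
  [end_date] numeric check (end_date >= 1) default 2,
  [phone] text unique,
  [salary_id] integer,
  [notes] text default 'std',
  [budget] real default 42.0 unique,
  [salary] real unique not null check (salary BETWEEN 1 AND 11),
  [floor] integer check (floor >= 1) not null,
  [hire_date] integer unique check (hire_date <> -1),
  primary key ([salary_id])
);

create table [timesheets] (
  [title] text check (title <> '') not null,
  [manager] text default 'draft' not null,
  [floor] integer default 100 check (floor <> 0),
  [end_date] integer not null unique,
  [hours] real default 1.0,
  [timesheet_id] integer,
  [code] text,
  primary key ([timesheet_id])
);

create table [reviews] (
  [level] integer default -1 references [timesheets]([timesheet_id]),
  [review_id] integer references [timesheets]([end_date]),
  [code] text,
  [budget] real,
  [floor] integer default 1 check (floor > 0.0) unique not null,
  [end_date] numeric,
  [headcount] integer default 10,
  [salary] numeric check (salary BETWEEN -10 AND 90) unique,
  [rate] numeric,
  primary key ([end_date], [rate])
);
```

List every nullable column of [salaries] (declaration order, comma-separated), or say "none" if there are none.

end_date, phone, notes, budget, hire_date

- end_date: CHECK does not forbid NULL (a CHECK constraint passes when its expression is NULL) → nullable.
- phone: UNIQUE does not imply NOT NULL → nullable.
- salary_id: part of the PRIMARY KEY, which implies NOT NULL → not nullable.
- notes: DEFAULT only fills an omitted column; an explicit NULL is still allowed → nullable.
- budget: UNIQUE does not imply NOT NULL → nullable.
- salary: declared NOT NULL → not nullable.
- floor: declared NOT NULL → not nullable.
- hire_date: CHECK does not forbid NULL (a CHECK constraint passes when its expression is NULL) → nullable.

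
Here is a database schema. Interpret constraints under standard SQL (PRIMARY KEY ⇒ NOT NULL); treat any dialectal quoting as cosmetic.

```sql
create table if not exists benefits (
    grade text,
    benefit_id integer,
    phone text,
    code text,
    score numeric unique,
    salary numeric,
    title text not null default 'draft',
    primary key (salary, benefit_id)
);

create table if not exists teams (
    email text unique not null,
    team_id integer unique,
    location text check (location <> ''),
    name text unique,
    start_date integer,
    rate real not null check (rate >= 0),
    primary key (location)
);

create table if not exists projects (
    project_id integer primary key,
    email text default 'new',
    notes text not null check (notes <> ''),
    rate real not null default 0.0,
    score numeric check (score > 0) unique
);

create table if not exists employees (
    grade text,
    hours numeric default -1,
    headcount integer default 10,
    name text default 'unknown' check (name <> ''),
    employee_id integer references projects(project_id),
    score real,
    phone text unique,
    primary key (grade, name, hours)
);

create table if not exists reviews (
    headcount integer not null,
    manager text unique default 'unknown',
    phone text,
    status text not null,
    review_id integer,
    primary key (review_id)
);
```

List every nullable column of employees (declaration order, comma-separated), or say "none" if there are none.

- grade: part of the PRIMARY KEY, which implies NOT NULL → not nullable.
- hours: part of the PRIMARY KEY, which implies NOT NULL → not nullable.
- headcount: DEFAULT only fills an omitted column; an explicit NULL is still allowed → nullable.
- name: part of the PRIMARY KEY, which implies NOT NULL → not nullable.
- employee_id: a foreign key column may be NULL unless separately constrained → nullable.
- score: no NOT NULL constraint applies → nullable.
- phone: UNIQUE does not imply NOT NULL → nullable.

headcount, employee_id, score, phone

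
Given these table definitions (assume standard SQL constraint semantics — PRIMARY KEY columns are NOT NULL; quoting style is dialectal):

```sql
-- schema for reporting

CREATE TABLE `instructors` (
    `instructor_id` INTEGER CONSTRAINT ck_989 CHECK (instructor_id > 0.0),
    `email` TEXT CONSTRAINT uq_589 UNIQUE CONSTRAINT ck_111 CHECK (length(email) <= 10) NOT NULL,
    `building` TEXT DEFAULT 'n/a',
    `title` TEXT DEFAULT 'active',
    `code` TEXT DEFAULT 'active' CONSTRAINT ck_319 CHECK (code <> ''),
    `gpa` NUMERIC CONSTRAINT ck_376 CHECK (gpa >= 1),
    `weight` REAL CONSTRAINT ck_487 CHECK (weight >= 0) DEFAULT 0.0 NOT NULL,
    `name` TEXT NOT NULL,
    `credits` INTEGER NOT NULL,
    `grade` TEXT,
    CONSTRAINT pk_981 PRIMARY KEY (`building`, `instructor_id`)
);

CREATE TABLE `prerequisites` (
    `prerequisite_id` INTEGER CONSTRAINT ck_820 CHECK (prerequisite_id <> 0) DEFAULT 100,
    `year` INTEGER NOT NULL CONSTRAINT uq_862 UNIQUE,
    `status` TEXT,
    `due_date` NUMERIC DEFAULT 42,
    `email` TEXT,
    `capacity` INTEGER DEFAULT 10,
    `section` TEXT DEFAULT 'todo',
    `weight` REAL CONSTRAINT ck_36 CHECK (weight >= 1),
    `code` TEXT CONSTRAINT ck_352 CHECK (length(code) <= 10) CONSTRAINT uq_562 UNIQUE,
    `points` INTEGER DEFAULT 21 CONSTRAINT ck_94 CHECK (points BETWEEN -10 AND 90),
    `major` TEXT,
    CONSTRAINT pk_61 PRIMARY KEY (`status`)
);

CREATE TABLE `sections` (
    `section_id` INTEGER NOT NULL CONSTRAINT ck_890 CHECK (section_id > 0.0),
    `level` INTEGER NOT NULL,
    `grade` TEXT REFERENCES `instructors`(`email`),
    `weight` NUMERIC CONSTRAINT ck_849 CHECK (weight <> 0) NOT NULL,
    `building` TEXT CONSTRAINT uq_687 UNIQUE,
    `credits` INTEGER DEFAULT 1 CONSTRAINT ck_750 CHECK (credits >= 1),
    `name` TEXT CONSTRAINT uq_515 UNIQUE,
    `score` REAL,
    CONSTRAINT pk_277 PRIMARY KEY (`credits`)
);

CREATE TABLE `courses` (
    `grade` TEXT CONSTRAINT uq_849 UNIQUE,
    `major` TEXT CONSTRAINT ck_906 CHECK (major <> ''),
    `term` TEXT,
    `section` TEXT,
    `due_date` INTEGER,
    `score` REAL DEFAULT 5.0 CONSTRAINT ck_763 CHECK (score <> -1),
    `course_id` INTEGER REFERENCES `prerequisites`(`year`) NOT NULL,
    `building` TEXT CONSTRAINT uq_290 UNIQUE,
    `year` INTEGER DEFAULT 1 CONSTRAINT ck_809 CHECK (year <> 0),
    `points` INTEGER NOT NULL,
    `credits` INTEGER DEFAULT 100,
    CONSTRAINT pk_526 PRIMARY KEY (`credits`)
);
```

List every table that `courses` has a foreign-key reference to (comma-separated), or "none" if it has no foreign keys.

prerequisites

- course_id REFERENCES prerequisites(year).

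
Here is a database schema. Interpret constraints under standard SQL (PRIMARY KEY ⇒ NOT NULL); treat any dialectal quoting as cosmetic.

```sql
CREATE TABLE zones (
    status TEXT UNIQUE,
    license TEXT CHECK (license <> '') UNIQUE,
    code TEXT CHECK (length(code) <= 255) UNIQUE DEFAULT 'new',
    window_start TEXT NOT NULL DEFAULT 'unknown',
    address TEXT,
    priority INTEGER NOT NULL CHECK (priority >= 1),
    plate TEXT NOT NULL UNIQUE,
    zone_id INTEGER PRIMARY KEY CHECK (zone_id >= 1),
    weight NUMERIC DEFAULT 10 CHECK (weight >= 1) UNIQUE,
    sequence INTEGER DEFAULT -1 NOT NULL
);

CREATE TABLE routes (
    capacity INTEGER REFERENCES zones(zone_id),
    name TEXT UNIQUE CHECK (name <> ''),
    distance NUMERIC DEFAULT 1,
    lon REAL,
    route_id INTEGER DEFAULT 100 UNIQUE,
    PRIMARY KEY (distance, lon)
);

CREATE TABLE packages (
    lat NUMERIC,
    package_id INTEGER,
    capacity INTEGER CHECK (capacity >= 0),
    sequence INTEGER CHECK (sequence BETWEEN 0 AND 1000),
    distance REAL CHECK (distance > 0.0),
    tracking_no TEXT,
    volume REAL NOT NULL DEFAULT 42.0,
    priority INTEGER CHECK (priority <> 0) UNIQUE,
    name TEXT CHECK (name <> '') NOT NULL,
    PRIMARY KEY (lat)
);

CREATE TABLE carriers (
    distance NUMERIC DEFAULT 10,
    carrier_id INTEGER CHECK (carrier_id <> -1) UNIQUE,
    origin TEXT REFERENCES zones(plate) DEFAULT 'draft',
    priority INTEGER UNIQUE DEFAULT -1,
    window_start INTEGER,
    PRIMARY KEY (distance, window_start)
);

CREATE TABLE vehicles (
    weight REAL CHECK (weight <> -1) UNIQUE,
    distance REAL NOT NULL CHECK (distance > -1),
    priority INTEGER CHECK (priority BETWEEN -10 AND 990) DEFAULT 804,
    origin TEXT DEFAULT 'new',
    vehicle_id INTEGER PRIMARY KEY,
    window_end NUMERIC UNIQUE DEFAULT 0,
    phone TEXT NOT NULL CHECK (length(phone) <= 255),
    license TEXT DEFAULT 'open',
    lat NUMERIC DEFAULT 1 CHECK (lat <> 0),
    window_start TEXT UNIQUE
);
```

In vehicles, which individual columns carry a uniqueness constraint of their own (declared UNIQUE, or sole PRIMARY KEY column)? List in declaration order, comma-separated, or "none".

- weight: declared UNIQUE → unique.
- distance: no UNIQUE or single-column PK constraint.
- priority: no UNIQUE or single-column PK constraint.
- origin: no UNIQUE or single-column PK constraint.
- vehicle_id: single-column PRIMARY KEY → unique.
- window_end: declared UNIQUE → unique.
- phone: no UNIQUE or single-column PK constraint.
- license: no UNIQUE or single-column PK constraint.
- lat: no UNIQUE or single-column PK constraint.
- window_start: declared UNIQUE → unique.

weight, vehicle_id, window_end, window_start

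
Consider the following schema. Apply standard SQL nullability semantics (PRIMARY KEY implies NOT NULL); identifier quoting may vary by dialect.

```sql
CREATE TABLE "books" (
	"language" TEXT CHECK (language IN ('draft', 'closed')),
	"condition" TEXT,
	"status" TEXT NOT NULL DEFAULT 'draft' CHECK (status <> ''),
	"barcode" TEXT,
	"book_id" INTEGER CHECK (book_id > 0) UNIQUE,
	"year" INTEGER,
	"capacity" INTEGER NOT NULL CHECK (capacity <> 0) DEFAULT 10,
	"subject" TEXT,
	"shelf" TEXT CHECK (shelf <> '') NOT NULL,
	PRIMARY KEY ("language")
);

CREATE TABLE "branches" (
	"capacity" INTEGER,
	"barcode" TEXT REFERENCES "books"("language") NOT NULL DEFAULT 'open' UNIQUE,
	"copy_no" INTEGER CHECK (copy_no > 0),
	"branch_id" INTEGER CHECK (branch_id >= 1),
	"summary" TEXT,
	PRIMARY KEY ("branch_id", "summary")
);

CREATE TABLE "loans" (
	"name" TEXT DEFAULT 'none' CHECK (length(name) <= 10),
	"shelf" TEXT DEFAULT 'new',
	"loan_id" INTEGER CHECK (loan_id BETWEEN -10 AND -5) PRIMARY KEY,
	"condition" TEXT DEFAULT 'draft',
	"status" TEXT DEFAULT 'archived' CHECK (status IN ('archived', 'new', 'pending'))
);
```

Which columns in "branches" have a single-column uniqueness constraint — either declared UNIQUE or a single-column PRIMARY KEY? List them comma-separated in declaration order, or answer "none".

- capacity: no UNIQUE or single-column PK constraint.
- barcode: declared UNIQUE → unique.
- copy_no: no UNIQUE or single-column PK constraint.
- branch_id: part of a composite PRIMARY KEY — only the tuple is unique, not this column on its own.
- summary: part of a composite PRIMARY KEY — only the tuple is unique, not this column on its own.

barcode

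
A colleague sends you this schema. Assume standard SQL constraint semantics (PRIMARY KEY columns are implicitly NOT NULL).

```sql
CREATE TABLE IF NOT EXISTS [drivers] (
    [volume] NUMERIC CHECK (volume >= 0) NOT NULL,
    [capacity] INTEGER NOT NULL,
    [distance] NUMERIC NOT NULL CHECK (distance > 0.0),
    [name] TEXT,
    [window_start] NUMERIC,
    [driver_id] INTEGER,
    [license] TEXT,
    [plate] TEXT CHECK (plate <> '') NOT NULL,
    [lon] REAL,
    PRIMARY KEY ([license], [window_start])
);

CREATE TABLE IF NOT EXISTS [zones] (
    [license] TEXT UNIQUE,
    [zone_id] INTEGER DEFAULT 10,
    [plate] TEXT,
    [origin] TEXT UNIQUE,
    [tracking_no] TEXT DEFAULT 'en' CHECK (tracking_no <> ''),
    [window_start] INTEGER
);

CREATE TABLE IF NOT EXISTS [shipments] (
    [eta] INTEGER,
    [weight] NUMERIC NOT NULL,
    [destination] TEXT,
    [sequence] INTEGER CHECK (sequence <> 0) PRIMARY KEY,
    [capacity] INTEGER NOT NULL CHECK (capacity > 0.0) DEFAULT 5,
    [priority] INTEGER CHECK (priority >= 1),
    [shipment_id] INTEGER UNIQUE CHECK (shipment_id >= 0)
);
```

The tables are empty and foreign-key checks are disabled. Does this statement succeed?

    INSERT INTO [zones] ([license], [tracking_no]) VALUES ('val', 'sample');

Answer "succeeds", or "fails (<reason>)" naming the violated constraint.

succeeds

zones has no NOT NULL or PRIMARY KEY columns.
CHECK constraints: 'sample' satisfies (tracking_no <> '').
No constraint is violated.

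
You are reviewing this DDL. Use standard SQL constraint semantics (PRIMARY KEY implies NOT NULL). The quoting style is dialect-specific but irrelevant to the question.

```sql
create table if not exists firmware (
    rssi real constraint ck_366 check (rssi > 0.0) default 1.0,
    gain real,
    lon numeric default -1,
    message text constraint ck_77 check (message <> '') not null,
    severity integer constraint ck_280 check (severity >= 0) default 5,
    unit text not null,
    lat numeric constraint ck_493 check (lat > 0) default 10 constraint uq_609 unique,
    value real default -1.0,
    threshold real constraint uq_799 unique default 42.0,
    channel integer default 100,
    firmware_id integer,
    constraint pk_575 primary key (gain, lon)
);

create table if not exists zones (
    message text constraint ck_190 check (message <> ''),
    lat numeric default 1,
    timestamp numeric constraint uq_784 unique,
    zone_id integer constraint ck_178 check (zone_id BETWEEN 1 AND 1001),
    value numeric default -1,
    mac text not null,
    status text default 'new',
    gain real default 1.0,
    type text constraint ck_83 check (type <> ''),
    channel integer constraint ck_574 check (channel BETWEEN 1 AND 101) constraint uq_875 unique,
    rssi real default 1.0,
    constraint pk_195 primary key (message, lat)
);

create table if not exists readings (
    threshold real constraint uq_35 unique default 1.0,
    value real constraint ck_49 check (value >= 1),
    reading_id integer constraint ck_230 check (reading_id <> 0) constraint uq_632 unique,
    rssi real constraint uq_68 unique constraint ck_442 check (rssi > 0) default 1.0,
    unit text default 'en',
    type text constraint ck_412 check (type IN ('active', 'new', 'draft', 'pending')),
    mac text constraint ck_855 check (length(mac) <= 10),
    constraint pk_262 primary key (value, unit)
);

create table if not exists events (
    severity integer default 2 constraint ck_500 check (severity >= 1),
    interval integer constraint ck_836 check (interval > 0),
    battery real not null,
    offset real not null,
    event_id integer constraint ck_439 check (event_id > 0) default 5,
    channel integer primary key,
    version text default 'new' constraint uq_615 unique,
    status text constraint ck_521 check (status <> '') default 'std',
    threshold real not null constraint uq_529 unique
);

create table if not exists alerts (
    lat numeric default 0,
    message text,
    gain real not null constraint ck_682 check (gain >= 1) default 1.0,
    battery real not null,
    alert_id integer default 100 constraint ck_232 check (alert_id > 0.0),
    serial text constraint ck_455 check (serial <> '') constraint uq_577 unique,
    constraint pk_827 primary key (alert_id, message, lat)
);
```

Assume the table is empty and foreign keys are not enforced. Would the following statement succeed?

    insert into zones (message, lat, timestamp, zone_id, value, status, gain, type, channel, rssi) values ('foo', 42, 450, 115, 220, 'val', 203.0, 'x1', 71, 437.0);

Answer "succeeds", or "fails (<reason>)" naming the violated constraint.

mac is omitted from the column list and has no DEFAULT, so it would receive NULL.
But mac is declared NOT NULL.

fails (NOT NULL on mac)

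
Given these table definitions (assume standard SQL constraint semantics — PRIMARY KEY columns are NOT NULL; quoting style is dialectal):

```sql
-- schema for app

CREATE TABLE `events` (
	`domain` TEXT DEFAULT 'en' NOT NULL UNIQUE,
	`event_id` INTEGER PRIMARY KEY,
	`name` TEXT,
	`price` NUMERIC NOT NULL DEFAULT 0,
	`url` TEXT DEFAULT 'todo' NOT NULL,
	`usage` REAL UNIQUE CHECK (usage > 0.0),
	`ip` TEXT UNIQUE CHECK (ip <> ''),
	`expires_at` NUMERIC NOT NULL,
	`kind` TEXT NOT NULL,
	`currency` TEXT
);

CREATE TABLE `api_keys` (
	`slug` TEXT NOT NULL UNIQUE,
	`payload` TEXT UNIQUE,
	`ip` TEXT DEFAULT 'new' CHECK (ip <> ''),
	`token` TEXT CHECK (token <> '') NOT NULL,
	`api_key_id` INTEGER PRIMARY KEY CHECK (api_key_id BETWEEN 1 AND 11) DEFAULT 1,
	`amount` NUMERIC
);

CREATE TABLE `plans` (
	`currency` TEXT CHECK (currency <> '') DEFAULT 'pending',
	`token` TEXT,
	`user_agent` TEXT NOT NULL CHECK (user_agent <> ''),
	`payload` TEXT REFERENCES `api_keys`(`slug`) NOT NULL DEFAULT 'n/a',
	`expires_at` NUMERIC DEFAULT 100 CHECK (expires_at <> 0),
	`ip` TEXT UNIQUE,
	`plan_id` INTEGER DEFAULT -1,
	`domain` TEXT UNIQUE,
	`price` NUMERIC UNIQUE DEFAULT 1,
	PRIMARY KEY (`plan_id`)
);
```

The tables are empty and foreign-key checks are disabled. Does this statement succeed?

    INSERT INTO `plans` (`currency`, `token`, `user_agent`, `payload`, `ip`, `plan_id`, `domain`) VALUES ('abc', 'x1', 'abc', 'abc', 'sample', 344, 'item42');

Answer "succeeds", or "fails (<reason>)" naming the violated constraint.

NOT NULL columns: payload is supplied; plan_id is supplied; user_agent is supplied.
CHECK constraints: 'abc' satisfies (currency <> ''); 'abc' satisfies (user_agent <> '').
No constraint is violated.

succeeds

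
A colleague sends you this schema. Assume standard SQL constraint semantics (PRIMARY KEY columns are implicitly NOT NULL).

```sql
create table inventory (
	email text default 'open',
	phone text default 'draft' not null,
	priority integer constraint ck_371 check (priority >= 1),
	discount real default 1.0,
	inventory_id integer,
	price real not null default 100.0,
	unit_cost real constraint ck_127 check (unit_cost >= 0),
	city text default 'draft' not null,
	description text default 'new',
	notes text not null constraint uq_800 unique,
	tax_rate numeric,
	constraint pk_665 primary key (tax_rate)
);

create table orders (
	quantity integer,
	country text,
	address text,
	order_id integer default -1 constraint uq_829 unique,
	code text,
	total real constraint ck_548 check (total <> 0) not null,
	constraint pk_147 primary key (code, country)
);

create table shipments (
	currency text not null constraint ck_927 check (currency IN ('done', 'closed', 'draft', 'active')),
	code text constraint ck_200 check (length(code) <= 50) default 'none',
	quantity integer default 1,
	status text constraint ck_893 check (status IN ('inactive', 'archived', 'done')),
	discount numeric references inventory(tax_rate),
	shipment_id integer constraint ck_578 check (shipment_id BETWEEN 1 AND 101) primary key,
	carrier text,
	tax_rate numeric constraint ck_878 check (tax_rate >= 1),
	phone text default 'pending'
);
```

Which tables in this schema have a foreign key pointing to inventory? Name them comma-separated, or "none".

- shipments.discount references inventory(tax_rate).

shipments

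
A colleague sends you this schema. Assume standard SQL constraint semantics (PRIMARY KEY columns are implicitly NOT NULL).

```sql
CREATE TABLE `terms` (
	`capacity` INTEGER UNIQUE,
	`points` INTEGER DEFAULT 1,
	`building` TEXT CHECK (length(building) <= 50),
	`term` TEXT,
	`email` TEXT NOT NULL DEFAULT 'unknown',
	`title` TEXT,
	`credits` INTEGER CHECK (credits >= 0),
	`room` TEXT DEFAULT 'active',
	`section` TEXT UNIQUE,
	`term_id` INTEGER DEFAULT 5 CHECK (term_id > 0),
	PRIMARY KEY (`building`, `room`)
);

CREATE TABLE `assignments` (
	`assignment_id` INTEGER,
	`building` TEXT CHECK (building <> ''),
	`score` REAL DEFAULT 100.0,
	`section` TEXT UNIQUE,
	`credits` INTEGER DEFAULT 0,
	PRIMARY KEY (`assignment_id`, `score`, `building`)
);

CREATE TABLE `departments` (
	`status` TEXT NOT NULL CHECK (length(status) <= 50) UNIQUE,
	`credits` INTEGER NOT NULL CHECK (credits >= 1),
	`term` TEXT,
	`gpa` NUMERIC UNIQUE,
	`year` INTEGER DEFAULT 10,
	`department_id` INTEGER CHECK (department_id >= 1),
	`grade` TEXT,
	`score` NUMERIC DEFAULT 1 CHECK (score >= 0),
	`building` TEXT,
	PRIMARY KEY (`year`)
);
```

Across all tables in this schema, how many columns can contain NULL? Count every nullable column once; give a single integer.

15

terms: 7 nullable (capacity, points, term, title, credits, section, term_id — PK (building, room) and explicit NOT NULL columns excluded).
assignments: 2 nullable (section, credits — PK (assignment_id, score, building) and explicit NOT NULL columns excluded).
departments: 6 nullable (term, gpa, department_id, grade, score, building — PK (year) and explicit NOT NULL columns excluded).
Total: 7 + 2 + 6 = 15.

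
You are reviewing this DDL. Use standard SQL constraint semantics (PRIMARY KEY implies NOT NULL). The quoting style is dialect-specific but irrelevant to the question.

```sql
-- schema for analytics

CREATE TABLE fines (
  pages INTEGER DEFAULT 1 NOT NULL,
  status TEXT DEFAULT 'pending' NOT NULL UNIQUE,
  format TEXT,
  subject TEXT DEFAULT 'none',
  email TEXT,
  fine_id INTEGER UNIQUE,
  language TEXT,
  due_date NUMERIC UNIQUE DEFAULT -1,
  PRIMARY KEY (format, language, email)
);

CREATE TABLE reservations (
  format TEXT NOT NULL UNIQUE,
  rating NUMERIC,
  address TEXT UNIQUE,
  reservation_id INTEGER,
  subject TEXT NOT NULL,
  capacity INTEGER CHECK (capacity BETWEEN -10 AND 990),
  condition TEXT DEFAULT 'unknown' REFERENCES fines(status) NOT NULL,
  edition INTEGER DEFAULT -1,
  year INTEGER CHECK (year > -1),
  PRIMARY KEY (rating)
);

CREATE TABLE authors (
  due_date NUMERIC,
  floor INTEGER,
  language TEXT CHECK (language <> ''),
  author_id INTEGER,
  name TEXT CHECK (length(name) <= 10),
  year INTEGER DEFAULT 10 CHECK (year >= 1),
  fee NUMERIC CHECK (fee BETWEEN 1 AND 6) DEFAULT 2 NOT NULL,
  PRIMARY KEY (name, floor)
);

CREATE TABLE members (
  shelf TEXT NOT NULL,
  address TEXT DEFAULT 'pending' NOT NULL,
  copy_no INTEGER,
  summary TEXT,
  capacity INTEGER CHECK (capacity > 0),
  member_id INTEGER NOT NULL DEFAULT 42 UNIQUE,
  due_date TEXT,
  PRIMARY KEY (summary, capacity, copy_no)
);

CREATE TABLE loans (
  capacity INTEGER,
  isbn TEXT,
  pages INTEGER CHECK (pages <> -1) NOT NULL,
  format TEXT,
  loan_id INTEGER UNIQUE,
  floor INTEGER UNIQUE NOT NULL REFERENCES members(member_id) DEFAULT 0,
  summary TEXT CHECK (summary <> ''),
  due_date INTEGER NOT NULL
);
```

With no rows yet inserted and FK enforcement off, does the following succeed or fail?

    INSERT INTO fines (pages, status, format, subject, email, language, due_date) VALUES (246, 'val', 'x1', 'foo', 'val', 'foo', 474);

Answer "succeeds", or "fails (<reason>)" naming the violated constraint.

NOT NULL columns: email is supplied; format is supplied; language is supplied; pages is supplied; status is supplied.
No constraint is violated.

succeeds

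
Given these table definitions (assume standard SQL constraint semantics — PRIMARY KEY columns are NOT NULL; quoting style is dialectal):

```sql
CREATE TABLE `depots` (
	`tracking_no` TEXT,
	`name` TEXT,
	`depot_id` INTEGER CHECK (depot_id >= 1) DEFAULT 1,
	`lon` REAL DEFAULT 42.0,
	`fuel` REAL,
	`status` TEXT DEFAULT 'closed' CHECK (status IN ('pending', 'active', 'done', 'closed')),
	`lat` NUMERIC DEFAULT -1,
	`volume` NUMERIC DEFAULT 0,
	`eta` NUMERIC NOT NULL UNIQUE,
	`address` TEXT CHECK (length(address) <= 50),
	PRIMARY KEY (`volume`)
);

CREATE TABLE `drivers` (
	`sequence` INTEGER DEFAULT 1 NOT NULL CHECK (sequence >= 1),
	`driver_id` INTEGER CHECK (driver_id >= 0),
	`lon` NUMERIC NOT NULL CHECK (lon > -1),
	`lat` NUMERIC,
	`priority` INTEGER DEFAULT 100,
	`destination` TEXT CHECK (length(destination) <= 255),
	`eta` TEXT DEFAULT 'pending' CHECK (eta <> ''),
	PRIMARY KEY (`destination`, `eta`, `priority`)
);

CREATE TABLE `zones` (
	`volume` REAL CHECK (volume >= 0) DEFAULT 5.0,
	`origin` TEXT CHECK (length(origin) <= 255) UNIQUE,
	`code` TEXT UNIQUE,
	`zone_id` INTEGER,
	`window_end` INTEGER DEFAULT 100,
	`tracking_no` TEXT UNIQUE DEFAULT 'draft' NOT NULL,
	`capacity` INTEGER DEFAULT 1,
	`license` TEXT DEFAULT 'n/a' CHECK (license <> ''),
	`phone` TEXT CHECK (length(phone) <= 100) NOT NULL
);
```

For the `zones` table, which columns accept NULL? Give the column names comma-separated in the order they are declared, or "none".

volume, origin, code, zone_id, window_end, capacity, license

- volume: CHECK does not forbid NULL (a CHECK constraint passes when its expression is NULL) → nullable.
- origin: CHECK does not forbid NULL (a CHECK constraint passes when its expression is NULL) → nullable.
- code: UNIQUE does not imply NOT NULL → nullable.
- zone_id: no NOT NULL constraint applies → nullable.
- window_end: DEFAULT only fills an omitted column; an explicit NULL is still allowed → nullable.
- tracking_no: declared NOT NULL → not nullable.
- capacity: DEFAULT only fills an omitted column; an explicit NULL is still allowed → nullable.
- license: CHECK does not forbid NULL (a CHECK constraint passes when its expression is NULL) → nullable.
- phone: declared NOT NULL → not nullable.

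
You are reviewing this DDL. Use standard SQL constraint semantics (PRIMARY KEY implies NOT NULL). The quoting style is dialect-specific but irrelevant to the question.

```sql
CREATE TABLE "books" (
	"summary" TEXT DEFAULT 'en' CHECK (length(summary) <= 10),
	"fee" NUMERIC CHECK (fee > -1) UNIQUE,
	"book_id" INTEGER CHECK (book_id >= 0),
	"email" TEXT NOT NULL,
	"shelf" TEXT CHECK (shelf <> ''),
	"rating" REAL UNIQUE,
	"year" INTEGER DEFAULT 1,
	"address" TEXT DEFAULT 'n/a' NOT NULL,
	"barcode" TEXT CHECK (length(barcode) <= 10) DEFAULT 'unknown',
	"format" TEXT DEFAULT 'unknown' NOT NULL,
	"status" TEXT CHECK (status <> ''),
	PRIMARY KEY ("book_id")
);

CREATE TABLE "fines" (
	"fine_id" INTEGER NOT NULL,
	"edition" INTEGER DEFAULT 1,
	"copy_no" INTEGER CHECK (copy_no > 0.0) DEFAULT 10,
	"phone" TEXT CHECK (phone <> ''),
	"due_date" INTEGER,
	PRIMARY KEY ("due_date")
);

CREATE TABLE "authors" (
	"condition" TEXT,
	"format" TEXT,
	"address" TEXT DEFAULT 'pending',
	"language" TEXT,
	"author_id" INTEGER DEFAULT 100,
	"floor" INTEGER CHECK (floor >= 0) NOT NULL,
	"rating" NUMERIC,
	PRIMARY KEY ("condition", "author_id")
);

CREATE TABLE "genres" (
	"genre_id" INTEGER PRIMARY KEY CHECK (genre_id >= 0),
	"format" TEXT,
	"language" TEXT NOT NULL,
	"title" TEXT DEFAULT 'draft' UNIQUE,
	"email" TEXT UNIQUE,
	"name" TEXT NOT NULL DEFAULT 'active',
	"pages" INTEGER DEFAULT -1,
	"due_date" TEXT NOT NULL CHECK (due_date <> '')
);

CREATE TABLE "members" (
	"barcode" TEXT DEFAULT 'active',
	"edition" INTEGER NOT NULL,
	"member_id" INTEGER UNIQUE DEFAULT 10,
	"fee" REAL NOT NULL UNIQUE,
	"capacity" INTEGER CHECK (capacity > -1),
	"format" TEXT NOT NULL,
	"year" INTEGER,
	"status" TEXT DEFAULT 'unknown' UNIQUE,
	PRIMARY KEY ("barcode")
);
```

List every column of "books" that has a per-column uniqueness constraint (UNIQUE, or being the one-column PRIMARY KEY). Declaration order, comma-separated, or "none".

fee, book_id, rating

- summary: no UNIQUE or single-column PK constraint.
- fee: declared UNIQUE → unique.
- book_id: single-column PRIMARY KEY → unique.
- email: no UNIQUE or single-column PK constraint.
- shelf: no UNIQUE or single-column PK constraint.
- rating: declared UNIQUE → unique.
- year: no UNIQUE or single-column PK constraint.
- address: no UNIQUE or single-column PK constraint.
- barcode: no UNIQUE or single-column PK constraint.
- format: no UNIQUE or single-column PK constraint.
- status: no UNIQUE or single-column PK constraint.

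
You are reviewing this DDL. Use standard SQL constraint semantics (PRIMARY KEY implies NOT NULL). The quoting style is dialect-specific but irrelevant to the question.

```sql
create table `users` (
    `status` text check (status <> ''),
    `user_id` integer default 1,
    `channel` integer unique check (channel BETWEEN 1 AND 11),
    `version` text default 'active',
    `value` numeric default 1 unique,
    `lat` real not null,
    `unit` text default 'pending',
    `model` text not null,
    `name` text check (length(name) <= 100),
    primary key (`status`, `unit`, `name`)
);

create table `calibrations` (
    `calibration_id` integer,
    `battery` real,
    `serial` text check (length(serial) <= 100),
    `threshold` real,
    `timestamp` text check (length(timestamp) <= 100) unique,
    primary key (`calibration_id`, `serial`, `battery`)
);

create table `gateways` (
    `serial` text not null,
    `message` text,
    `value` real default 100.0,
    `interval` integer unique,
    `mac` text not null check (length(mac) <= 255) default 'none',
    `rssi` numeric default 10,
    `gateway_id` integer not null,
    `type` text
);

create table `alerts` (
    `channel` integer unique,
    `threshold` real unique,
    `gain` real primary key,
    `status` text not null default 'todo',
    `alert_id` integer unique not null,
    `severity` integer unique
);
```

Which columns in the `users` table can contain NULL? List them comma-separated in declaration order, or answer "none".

- status: part of the PRIMARY KEY, which implies NOT NULL → not nullable.
- user_id: DEFAULT only fills an omitted column; an explicit NULL is still allowed → nullable.
- channel: CHECK does not forbid NULL (a CHECK constraint passes when its expression is NULL) → nullable.
- version: DEFAULT only fills an omitted column; an explicit NULL is still allowed → nullable.
- value: UNIQUE does not imply NOT NULL → nullable.
- lat: declared NOT NULL → not nullable.
- unit: part of the PRIMARY KEY, which implies NOT NULL → not nullable.
- model: declared NOT NULL → not nullable.
- name: part of the PRIMARY KEY, which implies NOT NULL → not nullable.

user_id, channel, version, value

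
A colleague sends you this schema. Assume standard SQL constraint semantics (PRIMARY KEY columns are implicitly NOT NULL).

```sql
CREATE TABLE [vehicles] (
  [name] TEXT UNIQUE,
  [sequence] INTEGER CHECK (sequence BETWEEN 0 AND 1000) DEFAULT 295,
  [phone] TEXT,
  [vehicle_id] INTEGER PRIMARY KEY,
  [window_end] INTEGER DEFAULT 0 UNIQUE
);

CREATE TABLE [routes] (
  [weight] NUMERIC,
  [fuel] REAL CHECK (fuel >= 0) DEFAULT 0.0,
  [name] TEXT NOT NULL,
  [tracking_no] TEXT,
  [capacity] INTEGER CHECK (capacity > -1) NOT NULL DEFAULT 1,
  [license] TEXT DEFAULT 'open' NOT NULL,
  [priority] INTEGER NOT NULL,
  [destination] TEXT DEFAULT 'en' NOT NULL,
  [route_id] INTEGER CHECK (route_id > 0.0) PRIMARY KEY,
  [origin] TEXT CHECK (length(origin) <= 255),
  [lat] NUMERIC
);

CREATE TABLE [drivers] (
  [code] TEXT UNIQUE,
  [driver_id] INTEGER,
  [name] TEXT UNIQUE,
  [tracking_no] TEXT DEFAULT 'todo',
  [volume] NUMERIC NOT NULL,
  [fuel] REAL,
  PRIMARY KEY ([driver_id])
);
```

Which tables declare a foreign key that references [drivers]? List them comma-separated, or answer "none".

No REFERENCES clause anywhere in the schema names drivers.

none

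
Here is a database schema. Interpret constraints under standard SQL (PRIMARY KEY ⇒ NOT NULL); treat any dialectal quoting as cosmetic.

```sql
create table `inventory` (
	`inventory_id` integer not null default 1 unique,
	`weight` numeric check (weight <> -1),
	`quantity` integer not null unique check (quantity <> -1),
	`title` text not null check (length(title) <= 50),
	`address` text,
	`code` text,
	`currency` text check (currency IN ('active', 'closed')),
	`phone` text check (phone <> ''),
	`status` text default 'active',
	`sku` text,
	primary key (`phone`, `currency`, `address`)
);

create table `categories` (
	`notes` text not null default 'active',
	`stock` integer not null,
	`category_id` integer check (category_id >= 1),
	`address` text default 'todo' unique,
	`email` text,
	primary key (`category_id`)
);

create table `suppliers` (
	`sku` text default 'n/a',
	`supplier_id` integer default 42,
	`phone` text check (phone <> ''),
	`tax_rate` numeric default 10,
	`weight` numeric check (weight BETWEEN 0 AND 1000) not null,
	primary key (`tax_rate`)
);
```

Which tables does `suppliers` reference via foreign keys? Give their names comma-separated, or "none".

No column in suppliers has a REFERENCES clause.

none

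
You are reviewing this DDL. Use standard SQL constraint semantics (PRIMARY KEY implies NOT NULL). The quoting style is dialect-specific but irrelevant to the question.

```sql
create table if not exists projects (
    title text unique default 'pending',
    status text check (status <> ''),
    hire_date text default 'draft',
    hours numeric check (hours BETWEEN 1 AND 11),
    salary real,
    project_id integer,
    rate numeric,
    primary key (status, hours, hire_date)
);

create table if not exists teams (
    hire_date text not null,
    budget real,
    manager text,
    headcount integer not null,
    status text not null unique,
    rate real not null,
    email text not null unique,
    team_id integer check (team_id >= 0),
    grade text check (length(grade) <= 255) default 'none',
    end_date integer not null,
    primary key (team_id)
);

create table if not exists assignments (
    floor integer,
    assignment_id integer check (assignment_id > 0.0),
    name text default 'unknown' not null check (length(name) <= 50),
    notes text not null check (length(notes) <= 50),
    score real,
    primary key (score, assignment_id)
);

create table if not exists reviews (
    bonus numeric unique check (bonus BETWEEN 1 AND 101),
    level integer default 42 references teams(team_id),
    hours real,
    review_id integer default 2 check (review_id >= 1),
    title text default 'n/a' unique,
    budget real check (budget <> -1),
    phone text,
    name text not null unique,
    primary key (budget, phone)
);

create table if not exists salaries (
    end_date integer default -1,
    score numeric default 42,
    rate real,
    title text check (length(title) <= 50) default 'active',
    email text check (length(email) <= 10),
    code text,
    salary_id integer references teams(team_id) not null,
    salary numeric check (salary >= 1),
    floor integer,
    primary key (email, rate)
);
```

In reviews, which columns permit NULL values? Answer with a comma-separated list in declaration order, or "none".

bonus, level, hours, review_id, title

- bonus: CHECK does not forbid NULL (a CHECK constraint passes when its expression is NULL) → nullable.
- level: a foreign key column may be NULL unless separately constrained → nullable.
- hours: no NOT NULL constraint applies → nullable.
- review_id: CHECK does not forbid NULL (a CHECK constraint passes when its expression is NULL) → nullable.
- title: UNIQUE does not imply NOT NULL → nullable.
- budget: part of the PRIMARY KEY, which implies NOT NULL → not nullable.
- phone: part of the PRIMARY KEY, which implies NOT NULL → not nullable.
- name: declared NOT NULL → not nullable.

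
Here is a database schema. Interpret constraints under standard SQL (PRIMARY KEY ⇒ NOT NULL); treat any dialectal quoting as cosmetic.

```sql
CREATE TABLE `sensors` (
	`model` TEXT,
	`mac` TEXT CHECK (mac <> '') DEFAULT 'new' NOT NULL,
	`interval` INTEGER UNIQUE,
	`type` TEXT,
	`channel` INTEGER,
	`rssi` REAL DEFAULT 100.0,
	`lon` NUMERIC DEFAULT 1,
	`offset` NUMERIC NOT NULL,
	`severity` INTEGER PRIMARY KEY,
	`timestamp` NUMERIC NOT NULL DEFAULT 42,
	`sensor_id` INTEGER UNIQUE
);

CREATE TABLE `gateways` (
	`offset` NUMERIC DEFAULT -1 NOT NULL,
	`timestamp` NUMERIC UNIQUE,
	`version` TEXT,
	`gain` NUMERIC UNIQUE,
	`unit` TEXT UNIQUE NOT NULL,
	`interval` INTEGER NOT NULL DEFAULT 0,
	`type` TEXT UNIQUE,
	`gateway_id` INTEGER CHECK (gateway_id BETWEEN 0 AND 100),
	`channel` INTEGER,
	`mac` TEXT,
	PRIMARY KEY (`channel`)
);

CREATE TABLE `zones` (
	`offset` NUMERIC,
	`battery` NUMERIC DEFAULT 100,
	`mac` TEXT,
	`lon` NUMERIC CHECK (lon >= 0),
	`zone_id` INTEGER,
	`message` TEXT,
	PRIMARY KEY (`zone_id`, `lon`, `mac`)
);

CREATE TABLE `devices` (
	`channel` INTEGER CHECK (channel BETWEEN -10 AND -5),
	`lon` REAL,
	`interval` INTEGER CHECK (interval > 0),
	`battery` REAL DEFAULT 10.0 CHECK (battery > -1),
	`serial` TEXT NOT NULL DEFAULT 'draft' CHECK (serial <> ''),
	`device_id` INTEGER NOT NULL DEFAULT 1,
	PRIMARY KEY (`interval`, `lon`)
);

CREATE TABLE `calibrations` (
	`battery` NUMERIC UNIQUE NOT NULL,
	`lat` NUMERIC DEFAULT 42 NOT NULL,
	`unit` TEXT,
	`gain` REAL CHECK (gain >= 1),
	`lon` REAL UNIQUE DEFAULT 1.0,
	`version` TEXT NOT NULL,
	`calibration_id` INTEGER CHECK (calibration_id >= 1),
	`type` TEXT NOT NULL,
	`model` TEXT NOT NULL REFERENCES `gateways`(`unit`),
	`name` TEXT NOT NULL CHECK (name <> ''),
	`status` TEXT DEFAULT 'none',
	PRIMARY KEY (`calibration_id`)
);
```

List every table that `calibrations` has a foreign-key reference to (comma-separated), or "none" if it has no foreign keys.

gateways

- model REFERENCES gateways(unit).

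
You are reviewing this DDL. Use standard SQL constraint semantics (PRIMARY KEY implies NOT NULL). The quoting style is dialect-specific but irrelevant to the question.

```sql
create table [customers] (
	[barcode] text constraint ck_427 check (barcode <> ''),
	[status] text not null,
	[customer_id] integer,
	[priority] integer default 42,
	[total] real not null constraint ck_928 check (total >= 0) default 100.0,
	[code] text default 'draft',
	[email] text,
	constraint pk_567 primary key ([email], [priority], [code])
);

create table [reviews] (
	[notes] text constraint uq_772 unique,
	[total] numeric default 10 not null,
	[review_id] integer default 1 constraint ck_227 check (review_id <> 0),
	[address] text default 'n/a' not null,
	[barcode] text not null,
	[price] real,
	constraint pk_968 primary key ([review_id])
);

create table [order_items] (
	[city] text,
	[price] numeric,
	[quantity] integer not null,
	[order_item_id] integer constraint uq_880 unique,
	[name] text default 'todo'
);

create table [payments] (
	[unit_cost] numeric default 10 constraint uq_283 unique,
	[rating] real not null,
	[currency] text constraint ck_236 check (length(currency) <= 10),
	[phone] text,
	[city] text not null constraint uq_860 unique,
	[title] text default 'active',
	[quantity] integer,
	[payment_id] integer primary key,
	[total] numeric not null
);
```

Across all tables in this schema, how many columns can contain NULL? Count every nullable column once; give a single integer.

13

customers: 2 nullable (barcode, customer_id — PK (email, priority, code) and explicit NOT NULL columns excluded).
reviews: 2 nullable (notes, price — PK (review_id) and explicit NOT NULL columns excluded).
order_items: 4 nullable (city, price, order_item_id, name — PK none and explicit NOT NULL columns excluded).
payments: 5 nullable (unit_cost, currency, phone, title, quantity — PK (payment_id) and explicit NOT NULL columns excluded).
Total: 2 + 2 + 4 + 5 = 13.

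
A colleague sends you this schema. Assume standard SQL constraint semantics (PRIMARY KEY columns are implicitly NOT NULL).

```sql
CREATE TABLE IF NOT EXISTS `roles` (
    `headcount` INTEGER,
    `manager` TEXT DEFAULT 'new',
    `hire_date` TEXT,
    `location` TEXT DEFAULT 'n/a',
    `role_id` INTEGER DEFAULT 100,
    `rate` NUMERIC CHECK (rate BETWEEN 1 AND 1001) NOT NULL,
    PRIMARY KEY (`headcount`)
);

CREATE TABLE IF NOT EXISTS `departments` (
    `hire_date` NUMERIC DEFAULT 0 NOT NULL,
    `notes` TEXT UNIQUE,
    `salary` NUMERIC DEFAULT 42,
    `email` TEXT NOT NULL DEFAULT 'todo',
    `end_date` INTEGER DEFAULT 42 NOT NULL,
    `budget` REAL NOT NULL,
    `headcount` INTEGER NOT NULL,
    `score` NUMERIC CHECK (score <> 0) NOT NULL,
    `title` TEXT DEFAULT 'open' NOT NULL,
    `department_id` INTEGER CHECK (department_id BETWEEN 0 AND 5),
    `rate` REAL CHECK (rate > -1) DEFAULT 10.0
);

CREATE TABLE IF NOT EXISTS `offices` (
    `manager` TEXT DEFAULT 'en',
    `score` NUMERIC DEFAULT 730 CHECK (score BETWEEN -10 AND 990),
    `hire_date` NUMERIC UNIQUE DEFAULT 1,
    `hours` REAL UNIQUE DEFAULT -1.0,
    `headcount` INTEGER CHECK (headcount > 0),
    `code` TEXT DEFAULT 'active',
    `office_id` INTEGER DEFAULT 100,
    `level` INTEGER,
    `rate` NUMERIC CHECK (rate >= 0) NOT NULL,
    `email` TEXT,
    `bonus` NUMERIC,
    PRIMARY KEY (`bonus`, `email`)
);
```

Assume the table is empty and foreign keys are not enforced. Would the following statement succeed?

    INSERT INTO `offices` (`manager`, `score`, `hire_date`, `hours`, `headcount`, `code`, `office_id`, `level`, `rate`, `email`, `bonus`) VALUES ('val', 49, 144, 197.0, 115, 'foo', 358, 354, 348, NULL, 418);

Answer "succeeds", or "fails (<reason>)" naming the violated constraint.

fails (NOT NULL on email)

email is explicitly set to NULL, but email is part of the PRIMARY KEY (implied NOT NULL).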